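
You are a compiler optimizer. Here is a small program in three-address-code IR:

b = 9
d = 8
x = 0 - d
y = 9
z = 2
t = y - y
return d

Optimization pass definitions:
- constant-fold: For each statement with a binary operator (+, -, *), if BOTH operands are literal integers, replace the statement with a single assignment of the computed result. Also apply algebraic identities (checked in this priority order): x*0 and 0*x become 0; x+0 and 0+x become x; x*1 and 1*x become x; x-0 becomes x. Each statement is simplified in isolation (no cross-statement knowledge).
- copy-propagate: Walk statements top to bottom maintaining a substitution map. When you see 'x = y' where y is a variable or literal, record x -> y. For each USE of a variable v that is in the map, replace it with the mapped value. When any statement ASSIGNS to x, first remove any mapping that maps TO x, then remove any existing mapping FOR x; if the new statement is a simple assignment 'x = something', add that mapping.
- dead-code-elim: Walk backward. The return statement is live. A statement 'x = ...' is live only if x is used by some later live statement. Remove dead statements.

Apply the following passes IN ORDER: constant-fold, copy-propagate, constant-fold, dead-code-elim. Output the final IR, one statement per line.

Answer: return 8

Derivation:
Initial IR:
  b = 9
  d = 8
  x = 0 - d
  y = 9
  z = 2
  t = y - y
  return d
After constant-fold (7 stmts):
  b = 9
  d = 8
  x = 0 - d
  y = 9
  z = 2
  t = y - y
  return d
After copy-propagate (7 stmts):
  b = 9
  d = 8
  x = 0 - 8
  y = 9
  z = 2
  t = 9 - 9
  return 8
After constant-fold (7 stmts):
  b = 9
  d = 8
  x = -8
  y = 9
  z = 2
  t = 0
  return 8
After dead-code-elim (1 stmts):
  return 8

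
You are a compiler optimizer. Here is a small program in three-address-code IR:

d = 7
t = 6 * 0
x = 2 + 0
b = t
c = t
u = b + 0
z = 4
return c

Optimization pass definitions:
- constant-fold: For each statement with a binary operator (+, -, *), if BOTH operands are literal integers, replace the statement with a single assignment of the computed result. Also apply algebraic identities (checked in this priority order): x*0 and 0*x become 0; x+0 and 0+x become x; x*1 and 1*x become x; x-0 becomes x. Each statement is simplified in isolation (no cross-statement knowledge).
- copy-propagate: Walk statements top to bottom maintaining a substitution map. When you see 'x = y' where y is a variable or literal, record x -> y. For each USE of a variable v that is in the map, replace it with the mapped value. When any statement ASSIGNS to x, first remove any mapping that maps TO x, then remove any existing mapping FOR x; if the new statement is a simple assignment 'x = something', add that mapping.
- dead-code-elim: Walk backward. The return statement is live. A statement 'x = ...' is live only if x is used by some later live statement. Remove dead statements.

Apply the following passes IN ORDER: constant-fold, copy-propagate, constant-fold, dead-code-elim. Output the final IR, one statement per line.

Initial IR:
  d = 7
  t = 6 * 0
  x = 2 + 0
  b = t
  c = t
  u = b + 0
  z = 4
  return c
After constant-fold (8 stmts):
  d = 7
  t = 0
  x = 2
  b = t
  c = t
  u = b
  z = 4
  return c
After copy-propagate (8 stmts):
  d = 7
  t = 0
  x = 2
  b = 0
  c = 0
  u = 0
  z = 4
  return 0
After constant-fold (8 stmts):
  d = 7
  t = 0
  x = 2
  b = 0
  c = 0
  u = 0
  z = 4
  return 0
After dead-code-elim (1 stmts):
  return 0

Answer: return 0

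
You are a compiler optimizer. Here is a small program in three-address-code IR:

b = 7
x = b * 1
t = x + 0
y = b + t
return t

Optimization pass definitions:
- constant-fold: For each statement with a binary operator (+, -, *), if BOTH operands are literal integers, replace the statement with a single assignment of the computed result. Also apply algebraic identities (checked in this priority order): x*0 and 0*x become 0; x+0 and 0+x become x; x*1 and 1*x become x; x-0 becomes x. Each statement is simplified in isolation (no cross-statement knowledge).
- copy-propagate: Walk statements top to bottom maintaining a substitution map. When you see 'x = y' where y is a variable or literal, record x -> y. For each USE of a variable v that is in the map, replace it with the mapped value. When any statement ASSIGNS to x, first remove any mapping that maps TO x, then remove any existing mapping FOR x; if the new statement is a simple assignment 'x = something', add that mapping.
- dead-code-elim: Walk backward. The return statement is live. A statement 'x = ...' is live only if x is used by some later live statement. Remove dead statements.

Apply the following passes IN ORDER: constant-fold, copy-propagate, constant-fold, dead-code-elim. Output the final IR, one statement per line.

Answer: return 7

Derivation:
Initial IR:
  b = 7
  x = b * 1
  t = x + 0
  y = b + t
  return t
After constant-fold (5 stmts):
  b = 7
  x = b
  t = x
  y = b + t
  return t
After copy-propagate (5 stmts):
  b = 7
  x = 7
  t = 7
  y = 7 + 7
  return 7
After constant-fold (5 stmts):
  b = 7
  x = 7
  t = 7
  y = 14
  return 7
After dead-code-elim (1 stmts):
  return 7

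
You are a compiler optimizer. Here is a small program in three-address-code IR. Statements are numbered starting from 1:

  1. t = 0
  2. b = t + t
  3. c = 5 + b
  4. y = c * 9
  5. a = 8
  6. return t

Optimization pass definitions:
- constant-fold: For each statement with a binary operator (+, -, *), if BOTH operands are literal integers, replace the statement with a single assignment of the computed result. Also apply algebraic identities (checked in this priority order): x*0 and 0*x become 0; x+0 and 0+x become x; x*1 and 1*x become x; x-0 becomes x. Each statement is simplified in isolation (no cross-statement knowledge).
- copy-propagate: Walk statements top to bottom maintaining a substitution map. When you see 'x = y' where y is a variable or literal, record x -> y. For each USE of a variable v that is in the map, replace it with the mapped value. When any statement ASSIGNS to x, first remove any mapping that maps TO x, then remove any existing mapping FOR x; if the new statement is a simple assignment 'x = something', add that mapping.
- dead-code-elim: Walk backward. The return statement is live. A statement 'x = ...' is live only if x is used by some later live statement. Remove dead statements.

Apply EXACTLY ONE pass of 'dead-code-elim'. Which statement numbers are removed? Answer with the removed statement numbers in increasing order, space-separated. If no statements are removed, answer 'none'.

Answer: 2 3 4 5

Derivation:
Backward liveness scan:
Stmt 1 't = 0': KEEP (t is live); live-in = []
Stmt 2 'b = t + t': DEAD (b not in live set ['t'])
Stmt 3 'c = 5 + b': DEAD (c not in live set ['t'])
Stmt 4 'y = c * 9': DEAD (y not in live set ['t'])
Stmt 5 'a = 8': DEAD (a not in live set ['t'])
Stmt 6 'return t': KEEP (return); live-in = ['t']
Removed statement numbers: [2, 3, 4, 5]
Surviving IR:
  t = 0
  return t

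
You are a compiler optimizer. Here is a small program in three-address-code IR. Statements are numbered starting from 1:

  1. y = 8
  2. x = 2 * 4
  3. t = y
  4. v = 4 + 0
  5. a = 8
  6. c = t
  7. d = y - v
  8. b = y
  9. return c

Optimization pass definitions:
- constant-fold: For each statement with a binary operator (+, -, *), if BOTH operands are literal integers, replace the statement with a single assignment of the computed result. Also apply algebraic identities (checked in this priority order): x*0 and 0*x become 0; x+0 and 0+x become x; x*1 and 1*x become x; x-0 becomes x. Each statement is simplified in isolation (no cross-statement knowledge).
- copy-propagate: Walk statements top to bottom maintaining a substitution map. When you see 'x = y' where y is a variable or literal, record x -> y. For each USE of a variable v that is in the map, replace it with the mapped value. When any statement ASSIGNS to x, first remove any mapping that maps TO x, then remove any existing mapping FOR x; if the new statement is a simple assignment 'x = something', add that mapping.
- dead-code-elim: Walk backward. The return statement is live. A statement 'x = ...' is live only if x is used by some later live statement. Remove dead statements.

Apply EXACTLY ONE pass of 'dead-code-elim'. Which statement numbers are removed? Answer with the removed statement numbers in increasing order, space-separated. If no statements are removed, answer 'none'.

Backward liveness scan:
Stmt 1 'y = 8': KEEP (y is live); live-in = []
Stmt 2 'x = 2 * 4': DEAD (x not in live set ['y'])
Stmt 3 't = y': KEEP (t is live); live-in = ['y']
Stmt 4 'v = 4 + 0': DEAD (v not in live set ['t'])
Stmt 5 'a = 8': DEAD (a not in live set ['t'])
Stmt 6 'c = t': KEEP (c is live); live-in = ['t']
Stmt 7 'd = y - v': DEAD (d not in live set ['c'])
Stmt 8 'b = y': DEAD (b not in live set ['c'])
Stmt 9 'return c': KEEP (return); live-in = ['c']
Removed statement numbers: [2, 4, 5, 7, 8]
Surviving IR:
  y = 8
  t = y
  c = t
  return c

Answer: 2 4 5 7 8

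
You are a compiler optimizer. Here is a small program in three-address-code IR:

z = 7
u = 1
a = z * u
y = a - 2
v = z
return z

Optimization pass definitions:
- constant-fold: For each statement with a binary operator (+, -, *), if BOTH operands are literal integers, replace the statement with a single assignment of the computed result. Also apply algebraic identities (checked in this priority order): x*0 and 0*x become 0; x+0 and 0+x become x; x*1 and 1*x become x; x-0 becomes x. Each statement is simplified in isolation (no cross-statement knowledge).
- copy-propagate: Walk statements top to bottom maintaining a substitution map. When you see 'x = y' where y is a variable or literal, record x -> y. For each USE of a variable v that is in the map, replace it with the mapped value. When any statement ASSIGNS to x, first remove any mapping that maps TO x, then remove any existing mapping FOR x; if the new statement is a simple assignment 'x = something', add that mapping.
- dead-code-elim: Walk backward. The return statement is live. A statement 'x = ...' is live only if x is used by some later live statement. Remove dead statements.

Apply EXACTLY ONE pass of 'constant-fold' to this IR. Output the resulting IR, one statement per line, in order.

Applying constant-fold statement-by-statement:
  [1] z = 7  (unchanged)
  [2] u = 1  (unchanged)
  [3] a = z * u  (unchanged)
  [4] y = a - 2  (unchanged)
  [5] v = z  (unchanged)
  [6] return z  (unchanged)
Result (6 stmts):
  z = 7
  u = 1
  a = z * u
  y = a - 2
  v = z
  return z

Answer: z = 7
u = 1
a = z * u
y = a - 2
v = z
return z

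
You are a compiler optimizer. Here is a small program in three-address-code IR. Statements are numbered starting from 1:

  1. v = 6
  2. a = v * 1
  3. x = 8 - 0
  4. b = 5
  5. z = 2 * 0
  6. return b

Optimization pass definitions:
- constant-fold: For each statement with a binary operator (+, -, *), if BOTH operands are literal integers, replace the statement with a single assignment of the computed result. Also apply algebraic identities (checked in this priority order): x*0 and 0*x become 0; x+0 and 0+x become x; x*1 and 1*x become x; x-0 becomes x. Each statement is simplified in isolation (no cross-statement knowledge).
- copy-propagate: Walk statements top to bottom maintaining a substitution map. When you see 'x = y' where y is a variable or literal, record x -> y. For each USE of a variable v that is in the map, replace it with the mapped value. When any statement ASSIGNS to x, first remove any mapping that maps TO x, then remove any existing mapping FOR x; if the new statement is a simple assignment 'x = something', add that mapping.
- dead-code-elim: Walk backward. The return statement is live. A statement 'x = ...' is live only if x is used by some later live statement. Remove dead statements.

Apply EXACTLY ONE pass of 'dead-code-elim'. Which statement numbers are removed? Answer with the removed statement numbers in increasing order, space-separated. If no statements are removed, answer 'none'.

Answer: 1 2 3 5

Derivation:
Backward liveness scan:
Stmt 1 'v = 6': DEAD (v not in live set [])
Stmt 2 'a = v * 1': DEAD (a not in live set [])
Stmt 3 'x = 8 - 0': DEAD (x not in live set [])
Stmt 4 'b = 5': KEEP (b is live); live-in = []
Stmt 5 'z = 2 * 0': DEAD (z not in live set ['b'])
Stmt 6 'return b': KEEP (return); live-in = ['b']
Removed statement numbers: [1, 2, 3, 5]
Surviving IR:
  b = 5
  return b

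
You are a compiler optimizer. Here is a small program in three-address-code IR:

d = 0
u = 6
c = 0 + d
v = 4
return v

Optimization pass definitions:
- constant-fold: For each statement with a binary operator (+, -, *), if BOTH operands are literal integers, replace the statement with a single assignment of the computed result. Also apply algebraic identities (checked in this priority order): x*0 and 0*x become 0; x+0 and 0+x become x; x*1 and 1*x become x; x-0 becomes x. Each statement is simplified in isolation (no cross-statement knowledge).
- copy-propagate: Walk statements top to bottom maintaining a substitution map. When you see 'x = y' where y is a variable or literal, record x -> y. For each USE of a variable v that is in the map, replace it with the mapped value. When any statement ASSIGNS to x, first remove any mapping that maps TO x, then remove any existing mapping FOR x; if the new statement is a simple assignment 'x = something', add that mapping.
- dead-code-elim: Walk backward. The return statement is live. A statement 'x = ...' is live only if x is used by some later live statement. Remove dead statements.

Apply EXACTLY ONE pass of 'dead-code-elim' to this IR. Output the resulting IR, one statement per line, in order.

Answer: v = 4
return v

Derivation:
Applying dead-code-elim statement-by-statement:
  [5] return v  -> KEEP (return); live=['v']
  [4] v = 4  -> KEEP; live=[]
  [3] c = 0 + d  -> DEAD (c not live)
  [2] u = 6  -> DEAD (u not live)
  [1] d = 0  -> DEAD (d not live)
Result (2 stmts):
  v = 4
  return v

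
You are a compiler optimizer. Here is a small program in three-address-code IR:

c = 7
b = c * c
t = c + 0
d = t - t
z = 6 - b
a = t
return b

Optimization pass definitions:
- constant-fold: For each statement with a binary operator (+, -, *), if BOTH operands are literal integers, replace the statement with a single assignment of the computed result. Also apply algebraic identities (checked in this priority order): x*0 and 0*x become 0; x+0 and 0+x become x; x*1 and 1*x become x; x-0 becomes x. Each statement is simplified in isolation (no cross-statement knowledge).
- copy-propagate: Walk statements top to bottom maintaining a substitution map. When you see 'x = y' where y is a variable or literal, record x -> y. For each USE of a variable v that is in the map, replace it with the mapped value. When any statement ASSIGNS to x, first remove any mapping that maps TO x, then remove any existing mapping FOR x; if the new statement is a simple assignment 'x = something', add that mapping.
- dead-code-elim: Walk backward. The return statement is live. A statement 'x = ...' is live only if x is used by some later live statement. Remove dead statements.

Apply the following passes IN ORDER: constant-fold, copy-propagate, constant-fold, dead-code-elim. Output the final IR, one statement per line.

Initial IR:
  c = 7
  b = c * c
  t = c + 0
  d = t - t
  z = 6 - b
  a = t
  return b
After constant-fold (7 stmts):
  c = 7
  b = c * c
  t = c
  d = t - t
  z = 6 - b
  a = t
  return b
After copy-propagate (7 stmts):
  c = 7
  b = 7 * 7
  t = 7
  d = 7 - 7
  z = 6 - b
  a = 7
  return b
After constant-fold (7 stmts):
  c = 7
  b = 49
  t = 7
  d = 0
  z = 6 - b
  a = 7
  return b
After dead-code-elim (2 stmts):
  b = 49
  return b

Answer: b = 49
return b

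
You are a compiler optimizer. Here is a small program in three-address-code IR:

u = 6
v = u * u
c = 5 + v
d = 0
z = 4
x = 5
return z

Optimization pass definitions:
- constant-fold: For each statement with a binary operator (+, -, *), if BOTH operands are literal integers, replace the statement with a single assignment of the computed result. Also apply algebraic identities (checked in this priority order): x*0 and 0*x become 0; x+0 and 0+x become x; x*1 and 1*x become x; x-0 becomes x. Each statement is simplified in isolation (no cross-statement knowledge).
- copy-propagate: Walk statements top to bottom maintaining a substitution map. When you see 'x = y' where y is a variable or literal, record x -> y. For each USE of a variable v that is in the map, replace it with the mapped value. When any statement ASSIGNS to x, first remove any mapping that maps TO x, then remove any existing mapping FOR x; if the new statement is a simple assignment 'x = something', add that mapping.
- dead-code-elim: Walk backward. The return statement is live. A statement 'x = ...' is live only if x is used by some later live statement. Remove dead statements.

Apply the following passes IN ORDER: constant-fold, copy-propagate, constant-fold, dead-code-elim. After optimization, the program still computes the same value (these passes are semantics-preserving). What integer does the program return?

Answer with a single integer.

Answer: 4

Derivation:
Initial IR:
  u = 6
  v = u * u
  c = 5 + v
  d = 0
  z = 4
  x = 5
  return z
After constant-fold (7 stmts):
  u = 6
  v = u * u
  c = 5 + v
  d = 0
  z = 4
  x = 5
  return z
After copy-propagate (7 stmts):
  u = 6
  v = 6 * 6
  c = 5 + v
  d = 0
  z = 4
  x = 5
  return 4
After constant-fold (7 stmts):
  u = 6
  v = 36
  c = 5 + v
  d = 0
  z = 4
  x = 5
  return 4
After dead-code-elim (1 stmts):
  return 4
Evaluate:
  u = 6  =>  u = 6
  v = u * u  =>  v = 36
  c = 5 + v  =>  c = 41
  d = 0  =>  d = 0
  z = 4  =>  z = 4
  x = 5  =>  x = 5
  return z = 4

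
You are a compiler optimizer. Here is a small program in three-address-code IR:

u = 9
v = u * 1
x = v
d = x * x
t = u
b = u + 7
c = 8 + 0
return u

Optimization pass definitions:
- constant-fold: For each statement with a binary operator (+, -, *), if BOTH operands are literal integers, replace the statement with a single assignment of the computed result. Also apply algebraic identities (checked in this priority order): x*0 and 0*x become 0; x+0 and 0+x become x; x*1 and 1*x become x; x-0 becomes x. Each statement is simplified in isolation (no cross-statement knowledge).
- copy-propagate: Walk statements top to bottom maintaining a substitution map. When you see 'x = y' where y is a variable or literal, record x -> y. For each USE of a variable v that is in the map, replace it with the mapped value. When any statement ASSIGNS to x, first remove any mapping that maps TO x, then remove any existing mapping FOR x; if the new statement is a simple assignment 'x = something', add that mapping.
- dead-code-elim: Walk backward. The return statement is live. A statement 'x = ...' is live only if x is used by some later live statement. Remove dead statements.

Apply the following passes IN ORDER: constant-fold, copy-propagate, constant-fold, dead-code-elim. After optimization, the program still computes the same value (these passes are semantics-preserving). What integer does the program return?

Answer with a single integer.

Initial IR:
  u = 9
  v = u * 1
  x = v
  d = x * x
  t = u
  b = u + 7
  c = 8 + 0
  return u
After constant-fold (8 stmts):
  u = 9
  v = u
  x = v
  d = x * x
  t = u
  b = u + 7
  c = 8
  return u
After copy-propagate (8 stmts):
  u = 9
  v = 9
  x = 9
  d = 9 * 9
  t = 9
  b = 9 + 7
  c = 8
  return 9
After constant-fold (8 stmts):
  u = 9
  v = 9
  x = 9
  d = 81
  t = 9
  b = 16
  c = 8
  return 9
After dead-code-elim (1 stmts):
  return 9
Evaluate:
  u = 9  =>  u = 9
  v = u * 1  =>  v = 9
  x = v  =>  x = 9
  d = x * x  =>  d = 81
  t = u  =>  t = 9
  b = u + 7  =>  b = 16
  c = 8 + 0  =>  c = 8
  return u = 9

Answer: 9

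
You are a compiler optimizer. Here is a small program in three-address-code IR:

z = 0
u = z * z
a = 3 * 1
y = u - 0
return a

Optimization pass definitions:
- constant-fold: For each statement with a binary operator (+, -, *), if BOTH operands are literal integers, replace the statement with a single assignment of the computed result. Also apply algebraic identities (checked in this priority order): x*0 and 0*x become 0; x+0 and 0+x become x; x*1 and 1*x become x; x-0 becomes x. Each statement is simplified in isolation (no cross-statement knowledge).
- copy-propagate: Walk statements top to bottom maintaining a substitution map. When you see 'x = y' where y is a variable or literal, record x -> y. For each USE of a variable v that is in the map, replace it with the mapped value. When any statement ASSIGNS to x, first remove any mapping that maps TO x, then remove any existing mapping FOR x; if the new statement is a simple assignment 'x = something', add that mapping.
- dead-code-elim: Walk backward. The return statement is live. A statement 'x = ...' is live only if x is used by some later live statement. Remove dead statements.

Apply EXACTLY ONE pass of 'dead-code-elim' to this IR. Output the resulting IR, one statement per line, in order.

Applying dead-code-elim statement-by-statement:
  [5] return a  -> KEEP (return); live=['a']
  [4] y = u - 0  -> DEAD (y not live)
  [3] a = 3 * 1  -> KEEP; live=[]
  [2] u = z * z  -> DEAD (u not live)
  [1] z = 0  -> DEAD (z not live)
Result (2 stmts):
  a = 3 * 1
  return a

Answer: a = 3 * 1
return a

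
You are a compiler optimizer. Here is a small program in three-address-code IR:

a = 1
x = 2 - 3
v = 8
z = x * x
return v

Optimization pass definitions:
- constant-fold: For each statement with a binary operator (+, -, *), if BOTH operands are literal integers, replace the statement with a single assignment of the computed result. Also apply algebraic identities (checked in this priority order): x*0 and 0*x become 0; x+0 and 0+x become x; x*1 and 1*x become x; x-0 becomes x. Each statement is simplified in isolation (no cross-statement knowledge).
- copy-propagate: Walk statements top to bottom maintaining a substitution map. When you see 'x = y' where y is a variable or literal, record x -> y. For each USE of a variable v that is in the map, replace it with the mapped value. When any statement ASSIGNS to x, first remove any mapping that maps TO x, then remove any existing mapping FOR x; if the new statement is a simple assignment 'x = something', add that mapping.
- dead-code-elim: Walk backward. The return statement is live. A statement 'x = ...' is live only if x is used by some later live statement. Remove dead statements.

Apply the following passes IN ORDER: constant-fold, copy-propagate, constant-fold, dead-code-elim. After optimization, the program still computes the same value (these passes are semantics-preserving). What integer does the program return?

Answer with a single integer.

Initial IR:
  a = 1
  x = 2 - 3
  v = 8
  z = x * x
  return v
After constant-fold (5 stmts):
  a = 1
  x = -1
  v = 8
  z = x * x
  return v
After copy-propagate (5 stmts):
  a = 1
  x = -1
  v = 8
  z = -1 * -1
  return 8
After constant-fold (5 stmts):
  a = 1
  x = -1
  v = 8
  z = 1
  return 8
After dead-code-elim (1 stmts):
  return 8
Evaluate:
  a = 1  =>  a = 1
  x = 2 - 3  =>  x = -1
  v = 8  =>  v = 8
  z = x * x  =>  z = 1
  return v = 8

Answer: 8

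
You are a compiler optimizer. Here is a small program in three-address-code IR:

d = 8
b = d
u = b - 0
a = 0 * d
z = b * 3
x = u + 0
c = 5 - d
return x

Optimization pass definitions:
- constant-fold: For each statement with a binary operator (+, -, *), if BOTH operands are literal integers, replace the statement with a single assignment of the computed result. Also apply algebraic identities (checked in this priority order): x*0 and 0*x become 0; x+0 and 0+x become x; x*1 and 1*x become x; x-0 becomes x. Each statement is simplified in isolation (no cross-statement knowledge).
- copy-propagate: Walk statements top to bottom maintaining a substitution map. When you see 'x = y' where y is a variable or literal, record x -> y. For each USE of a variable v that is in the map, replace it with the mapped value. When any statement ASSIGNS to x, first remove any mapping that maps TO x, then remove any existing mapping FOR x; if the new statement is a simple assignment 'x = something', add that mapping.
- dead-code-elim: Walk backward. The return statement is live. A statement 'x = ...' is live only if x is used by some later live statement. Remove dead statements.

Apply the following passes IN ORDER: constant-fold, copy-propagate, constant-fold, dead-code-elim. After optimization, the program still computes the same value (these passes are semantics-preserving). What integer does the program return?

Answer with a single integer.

Initial IR:
  d = 8
  b = d
  u = b - 0
  a = 0 * d
  z = b * 3
  x = u + 0
  c = 5 - d
  return x
After constant-fold (8 stmts):
  d = 8
  b = d
  u = b
  a = 0
  z = b * 3
  x = u
  c = 5 - d
  return x
After copy-propagate (8 stmts):
  d = 8
  b = 8
  u = 8
  a = 0
  z = 8 * 3
  x = 8
  c = 5 - 8
  return 8
After constant-fold (8 stmts):
  d = 8
  b = 8
  u = 8
  a = 0
  z = 24
  x = 8
  c = -3
  return 8
After dead-code-elim (1 stmts):
  return 8
Evaluate:
  d = 8  =>  d = 8
  b = d  =>  b = 8
  u = b - 0  =>  u = 8
  a = 0 * d  =>  a = 0
  z = b * 3  =>  z = 24
  x = u + 0  =>  x = 8
  c = 5 - d  =>  c = -3
  return x = 8

Answer: 8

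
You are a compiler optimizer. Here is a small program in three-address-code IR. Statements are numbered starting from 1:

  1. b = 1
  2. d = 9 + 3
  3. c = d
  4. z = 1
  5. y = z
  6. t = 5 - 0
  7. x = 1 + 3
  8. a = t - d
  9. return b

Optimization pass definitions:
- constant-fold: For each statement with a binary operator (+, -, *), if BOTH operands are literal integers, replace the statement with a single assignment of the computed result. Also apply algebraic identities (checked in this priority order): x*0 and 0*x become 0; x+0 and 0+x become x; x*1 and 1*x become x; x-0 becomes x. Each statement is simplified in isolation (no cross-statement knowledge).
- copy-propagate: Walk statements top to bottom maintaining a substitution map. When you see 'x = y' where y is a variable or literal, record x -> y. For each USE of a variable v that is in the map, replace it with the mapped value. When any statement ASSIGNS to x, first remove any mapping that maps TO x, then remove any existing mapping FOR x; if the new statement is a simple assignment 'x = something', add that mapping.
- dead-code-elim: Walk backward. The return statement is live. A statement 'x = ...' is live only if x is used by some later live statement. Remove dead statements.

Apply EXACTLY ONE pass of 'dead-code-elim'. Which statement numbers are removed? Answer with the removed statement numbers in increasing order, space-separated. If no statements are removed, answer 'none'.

Answer: 2 3 4 5 6 7 8

Derivation:
Backward liveness scan:
Stmt 1 'b = 1': KEEP (b is live); live-in = []
Stmt 2 'd = 9 + 3': DEAD (d not in live set ['b'])
Stmt 3 'c = d': DEAD (c not in live set ['b'])
Stmt 4 'z = 1': DEAD (z not in live set ['b'])
Stmt 5 'y = z': DEAD (y not in live set ['b'])
Stmt 6 't = 5 - 0': DEAD (t not in live set ['b'])
Stmt 7 'x = 1 + 3': DEAD (x not in live set ['b'])
Stmt 8 'a = t - d': DEAD (a not in live set ['b'])
Stmt 9 'return b': KEEP (return); live-in = ['b']
Removed statement numbers: [2, 3, 4, 5, 6, 7, 8]
Surviving IR:
  b = 1
  return b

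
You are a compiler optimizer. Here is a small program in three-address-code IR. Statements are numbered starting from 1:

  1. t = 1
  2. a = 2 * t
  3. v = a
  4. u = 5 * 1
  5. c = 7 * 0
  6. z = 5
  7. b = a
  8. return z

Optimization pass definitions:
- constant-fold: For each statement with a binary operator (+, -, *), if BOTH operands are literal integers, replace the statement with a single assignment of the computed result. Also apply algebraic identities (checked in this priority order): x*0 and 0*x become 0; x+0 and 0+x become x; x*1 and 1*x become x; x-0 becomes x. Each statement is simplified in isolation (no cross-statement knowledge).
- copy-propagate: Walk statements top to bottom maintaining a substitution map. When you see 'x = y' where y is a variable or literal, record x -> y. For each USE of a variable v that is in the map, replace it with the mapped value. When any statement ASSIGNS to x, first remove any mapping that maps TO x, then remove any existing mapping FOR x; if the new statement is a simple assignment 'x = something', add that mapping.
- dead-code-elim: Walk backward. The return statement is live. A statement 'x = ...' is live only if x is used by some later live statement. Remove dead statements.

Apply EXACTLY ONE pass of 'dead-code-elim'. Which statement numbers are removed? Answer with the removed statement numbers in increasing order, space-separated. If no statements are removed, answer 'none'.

Answer: 1 2 3 4 5 7

Derivation:
Backward liveness scan:
Stmt 1 't = 1': DEAD (t not in live set [])
Stmt 2 'a = 2 * t': DEAD (a not in live set [])
Stmt 3 'v = a': DEAD (v not in live set [])
Stmt 4 'u = 5 * 1': DEAD (u not in live set [])
Stmt 5 'c = 7 * 0': DEAD (c not in live set [])
Stmt 6 'z = 5': KEEP (z is live); live-in = []
Stmt 7 'b = a': DEAD (b not in live set ['z'])
Stmt 8 'return z': KEEP (return); live-in = ['z']
Removed statement numbers: [1, 2, 3, 4, 5, 7]
Surviving IR:
  z = 5
  return z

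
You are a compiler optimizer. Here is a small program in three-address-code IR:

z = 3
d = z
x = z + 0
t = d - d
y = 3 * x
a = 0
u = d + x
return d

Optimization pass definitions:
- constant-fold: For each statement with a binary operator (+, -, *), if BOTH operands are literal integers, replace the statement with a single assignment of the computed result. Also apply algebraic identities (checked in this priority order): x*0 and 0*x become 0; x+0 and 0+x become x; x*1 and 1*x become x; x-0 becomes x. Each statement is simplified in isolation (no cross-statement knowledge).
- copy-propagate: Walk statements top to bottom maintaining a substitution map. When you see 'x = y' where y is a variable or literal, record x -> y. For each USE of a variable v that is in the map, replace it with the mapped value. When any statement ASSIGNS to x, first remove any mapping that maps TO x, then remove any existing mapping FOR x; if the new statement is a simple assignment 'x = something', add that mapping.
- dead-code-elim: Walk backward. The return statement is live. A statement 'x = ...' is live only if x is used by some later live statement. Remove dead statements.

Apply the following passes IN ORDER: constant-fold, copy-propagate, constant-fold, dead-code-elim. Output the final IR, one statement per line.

Answer: return 3

Derivation:
Initial IR:
  z = 3
  d = z
  x = z + 0
  t = d - d
  y = 3 * x
  a = 0
  u = d + x
  return d
After constant-fold (8 stmts):
  z = 3
  d = z
  x = z
  t = d - d
  y = 3 * x
  a = 0
  u = d + x
  return d
After copy-propagate (8 stmts):
  z = 3
  d = 3
  x = 3
  t = 3 - 3
  y = 3 * 3
  a = 0
  u = 3 + 3
  return 3
After constant-fold (8 stmts):
  z = 3
  d = 3
  x = 3
  t = 0
  y = 9
  a = 0
  u = 6
  return 3
After dead-code-elim (1 stmts):
  return 3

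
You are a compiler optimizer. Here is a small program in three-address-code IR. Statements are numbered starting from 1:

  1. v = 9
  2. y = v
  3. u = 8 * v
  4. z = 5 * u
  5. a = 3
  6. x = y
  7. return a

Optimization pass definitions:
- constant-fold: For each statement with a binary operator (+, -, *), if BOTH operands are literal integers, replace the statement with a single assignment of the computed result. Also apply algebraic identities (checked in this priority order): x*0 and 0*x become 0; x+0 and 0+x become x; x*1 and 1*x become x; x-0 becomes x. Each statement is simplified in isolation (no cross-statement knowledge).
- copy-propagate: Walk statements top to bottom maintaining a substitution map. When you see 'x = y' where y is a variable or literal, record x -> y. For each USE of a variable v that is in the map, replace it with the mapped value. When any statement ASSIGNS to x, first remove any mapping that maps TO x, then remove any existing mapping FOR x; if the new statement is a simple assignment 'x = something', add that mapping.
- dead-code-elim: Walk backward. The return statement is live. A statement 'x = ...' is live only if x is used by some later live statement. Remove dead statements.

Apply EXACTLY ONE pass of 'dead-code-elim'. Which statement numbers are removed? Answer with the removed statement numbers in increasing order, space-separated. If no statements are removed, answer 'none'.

Backward liveness scan:
Stmt 1 'v = 9': DEAD (v not in live set [])
Stmt 2 'y = v': DEAD (y not in live set [])
Stmt 3 'u = 8 * v': DEAD (u not in live set [])
Stmt 4 'z = 5 * u': DEAD (z not in live set [])
Stmt 5 'a = 3': KEEP (a is live); live-in = []
Stmt 6 'x = y': DEAD (x not in live set ['a'])
Stmt 7 'return a': KEEP (return); live-in = ['a']
Removed statement numbers: [1, 2, 3, 4, 6]
Surviving IR:
  a = 3
  return a

Answer: 1 2 3 4 6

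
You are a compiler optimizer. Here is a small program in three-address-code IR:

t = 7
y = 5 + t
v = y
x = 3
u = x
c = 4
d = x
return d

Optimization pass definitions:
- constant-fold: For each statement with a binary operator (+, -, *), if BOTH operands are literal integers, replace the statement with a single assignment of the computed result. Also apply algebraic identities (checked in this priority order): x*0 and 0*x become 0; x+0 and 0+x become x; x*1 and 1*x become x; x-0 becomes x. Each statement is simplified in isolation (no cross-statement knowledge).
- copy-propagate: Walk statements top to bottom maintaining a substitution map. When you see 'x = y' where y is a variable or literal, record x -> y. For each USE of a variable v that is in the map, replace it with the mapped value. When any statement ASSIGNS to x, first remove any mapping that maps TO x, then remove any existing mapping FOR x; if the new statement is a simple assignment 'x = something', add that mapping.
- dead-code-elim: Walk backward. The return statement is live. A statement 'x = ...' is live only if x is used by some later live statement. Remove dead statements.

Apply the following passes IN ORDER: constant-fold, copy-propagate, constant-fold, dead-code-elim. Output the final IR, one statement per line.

Initial IR:
  t = 7
  y = 5 + t
  v = y
  x = 3
  u = x
  c = 4
  d = x
  return d
After constant-fold (8 stmts):
  t = 7
  y = 5 + t
  v = y
  x = 3
  u = x
  c = 4
  d = x
  return d
After copy-propagate (8 stmts):
  t = 7
  y = 5 + 7
  v = y
  x = 3
  u = 3
  c = 4
  d = 3
  return 3
After constant-fold (8 stmts):
  t = 7
  y = 12
  v = y
  x = 3
  u = 3
  c = 4
  d = 3
  return 3
After dead-code-elim (1 stmts):
  return 3

Answer: return 3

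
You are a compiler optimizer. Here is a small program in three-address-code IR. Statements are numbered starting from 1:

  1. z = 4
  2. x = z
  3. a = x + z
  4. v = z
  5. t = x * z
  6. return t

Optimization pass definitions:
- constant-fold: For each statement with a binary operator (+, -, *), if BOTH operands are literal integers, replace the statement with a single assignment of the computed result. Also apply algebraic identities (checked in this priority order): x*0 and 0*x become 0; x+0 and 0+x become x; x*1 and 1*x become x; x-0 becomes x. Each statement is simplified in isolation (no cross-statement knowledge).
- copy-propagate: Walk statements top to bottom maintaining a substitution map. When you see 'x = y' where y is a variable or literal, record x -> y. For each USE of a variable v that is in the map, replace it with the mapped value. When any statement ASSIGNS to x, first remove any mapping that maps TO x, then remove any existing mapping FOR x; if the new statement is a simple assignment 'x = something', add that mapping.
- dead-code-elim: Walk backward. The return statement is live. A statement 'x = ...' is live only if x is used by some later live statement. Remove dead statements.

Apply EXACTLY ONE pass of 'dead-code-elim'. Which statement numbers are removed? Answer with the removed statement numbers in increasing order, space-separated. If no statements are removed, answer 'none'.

Backward liveness scan:
Stmt 1 'z = 4': KEEP (z is live); live-in = []
Stmt 2 'x = z': KEEP (x is live); live-in = ['z']
Stmt 3 'a = x + z': DEAD (a not in live set ['x', 'z'])
Stmt 4 'v = z': DEAD (v not in live set ['x', 'z'])
Stmt 5 't = x * z': KEEP (t is live); live-in = ['x', 'z']
Stmt 6 'return t': KEEP (return); live-in = ['t']
Removed statement numbers: [3, 4]
Surviving IR:
  z = 4
  x = z
  t = x * z
  return t

Answer: 3 4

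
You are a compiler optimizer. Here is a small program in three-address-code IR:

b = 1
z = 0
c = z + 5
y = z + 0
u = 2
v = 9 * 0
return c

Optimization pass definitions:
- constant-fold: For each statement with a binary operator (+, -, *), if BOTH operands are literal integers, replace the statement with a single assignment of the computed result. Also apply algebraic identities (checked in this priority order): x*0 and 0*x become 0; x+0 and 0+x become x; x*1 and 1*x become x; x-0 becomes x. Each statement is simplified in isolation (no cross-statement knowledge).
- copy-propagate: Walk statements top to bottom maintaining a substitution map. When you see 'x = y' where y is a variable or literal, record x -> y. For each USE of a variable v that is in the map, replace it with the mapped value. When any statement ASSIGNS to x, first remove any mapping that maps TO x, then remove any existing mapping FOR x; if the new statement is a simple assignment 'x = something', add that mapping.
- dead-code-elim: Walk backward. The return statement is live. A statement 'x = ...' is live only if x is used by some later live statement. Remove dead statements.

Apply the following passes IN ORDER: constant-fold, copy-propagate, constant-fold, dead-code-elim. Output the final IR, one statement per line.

Initial IR:
  b = 1
  z = 0
  c = z + 5
  y = z + 0
  u = 2
  v = 9 * 0
  return c
After constant-fold (7 stmts):
  b = 1
  z = 0
  c = z + 5
  y = z
  u = 2
  v = 0
  return c
After copy-propagate (7 stmts):
  b = 1
  z = 0
  c = 0 + 5
  y = 0
  u = 2
  v = 0
  return c
After constant-fold (7 stmts):
  b = 1
  z = 0
  c = 5
  y = 0
  u = 2
  v = 0
  return c
After dead-code-elim (2 stmts):
  c = 5
  return c

Answer: c = 5
return c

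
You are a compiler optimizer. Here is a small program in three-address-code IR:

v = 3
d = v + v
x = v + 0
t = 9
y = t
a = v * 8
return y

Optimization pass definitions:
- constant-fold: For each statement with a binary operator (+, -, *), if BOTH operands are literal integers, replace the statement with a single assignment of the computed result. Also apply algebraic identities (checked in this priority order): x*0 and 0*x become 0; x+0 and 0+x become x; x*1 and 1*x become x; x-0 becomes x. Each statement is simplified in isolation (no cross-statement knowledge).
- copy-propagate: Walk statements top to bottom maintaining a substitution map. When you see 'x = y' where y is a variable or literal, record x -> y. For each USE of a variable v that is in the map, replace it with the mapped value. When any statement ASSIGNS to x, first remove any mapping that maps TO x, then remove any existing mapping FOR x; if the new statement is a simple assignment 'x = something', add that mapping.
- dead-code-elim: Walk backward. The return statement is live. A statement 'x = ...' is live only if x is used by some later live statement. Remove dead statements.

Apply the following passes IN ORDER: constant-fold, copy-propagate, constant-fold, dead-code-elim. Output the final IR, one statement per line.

Answer: return 9

Derivation:
Initial IR:
  v = 3
  d = v + v
  x = v + 0
  t = 9
  y = t
  a = v * 8
  return y
After constant-fold (7 stmts):
  v = 3
  d = v + v
  x = v
  t = 9
  y = t
  a = v * 8
  return y
After copy-propagate (7 stmts):
  v = 3
  d = 3 + 3
  x = 3
  t = 9
  y = 9
  a = 3 * 8
  return 9
After constant-fold (7 stmts):
  v = 3
  d = 6
  x = 3
  t = 9
  y = 9
  a = 24
  return 9
After dead-code-elim (1 stmts):
  return 9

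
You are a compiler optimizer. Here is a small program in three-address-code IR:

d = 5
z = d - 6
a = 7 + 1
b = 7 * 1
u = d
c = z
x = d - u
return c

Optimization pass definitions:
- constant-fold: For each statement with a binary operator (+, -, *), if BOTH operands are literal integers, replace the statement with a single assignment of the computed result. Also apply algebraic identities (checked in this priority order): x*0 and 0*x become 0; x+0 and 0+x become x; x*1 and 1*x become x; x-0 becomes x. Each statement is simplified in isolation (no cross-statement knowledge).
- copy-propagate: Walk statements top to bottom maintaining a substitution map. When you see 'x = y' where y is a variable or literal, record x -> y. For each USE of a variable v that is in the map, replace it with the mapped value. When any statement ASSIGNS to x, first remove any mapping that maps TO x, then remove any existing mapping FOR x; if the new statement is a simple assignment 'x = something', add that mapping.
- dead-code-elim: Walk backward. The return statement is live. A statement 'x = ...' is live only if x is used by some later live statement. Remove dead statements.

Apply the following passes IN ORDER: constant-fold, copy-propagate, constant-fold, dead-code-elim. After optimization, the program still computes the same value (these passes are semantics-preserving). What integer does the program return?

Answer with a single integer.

Initial IR:
  d = 5
  z = d - 6
  a = 7 + 1
  b = 7 * 1
  u = d
  c = z
  x = d - u
  return c
After constant-fold (8 stmts):
  d = 5
  z = d - 6
  a = 8
  b = 7
  u = d
  c = z
  x = d - u
  return c
After copy-propagate (8 stmts):
  d = 5
  z = 5 - 6
  a = 8
  b = 7
  u = 5
  c = z
  x = 5 - 5
  return z
After constant-fold (8 stmts):
  d = 5
  z = -1
  a = 8
  b = 7
  u = 5
  c = z
  x = 0
  return z
After dead-code-elim (2 stmts):
  z = -1
  return z
Evaluate:
  d = 5  =>  d = 5
  z = d - 6  =>  z = -1
  a = 7 + 1  =>  a = 8
  b = 7 * 1  =>  b = 7
  u = d  =>  u = 5
  c = z  =>  c = -1
  x = d - u  =>  x = 0
  return c = -1

Answer: -1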